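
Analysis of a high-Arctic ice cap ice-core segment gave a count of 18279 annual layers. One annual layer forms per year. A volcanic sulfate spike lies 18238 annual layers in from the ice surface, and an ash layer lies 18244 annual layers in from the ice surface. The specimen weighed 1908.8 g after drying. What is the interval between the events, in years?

6 years

The two markers are separated by 18244 − 18238 = 6 annual layers.
One annual layer per year makes the interval 6 years.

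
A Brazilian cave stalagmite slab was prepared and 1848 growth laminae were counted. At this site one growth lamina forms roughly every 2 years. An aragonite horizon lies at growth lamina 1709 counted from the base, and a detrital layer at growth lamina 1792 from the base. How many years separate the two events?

1792 − 1709 = 83 growth laminae lie between the two events.
At 2 years per growth lamina, 83 × 2 = 166 years.

166 years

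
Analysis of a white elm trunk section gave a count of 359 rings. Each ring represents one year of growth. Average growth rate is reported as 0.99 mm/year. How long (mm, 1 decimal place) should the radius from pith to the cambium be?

355.4 mm

359 years of growth are recorded.
359 years at 0.99 mm/year gives 0.99 × 359 = 355.4 mm.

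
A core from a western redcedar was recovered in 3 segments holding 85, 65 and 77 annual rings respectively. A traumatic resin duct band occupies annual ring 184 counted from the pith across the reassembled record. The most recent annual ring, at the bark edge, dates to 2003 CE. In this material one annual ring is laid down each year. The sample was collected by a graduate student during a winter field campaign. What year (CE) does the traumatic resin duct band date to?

Total annual rings = 85 + 65 + 77 = 227.
Between annual ring 184 and the bark edge there are 227 − 184 = 43 annual rings.
The annual ring at the bark edge is 2003 CE, so the traumatic resin duct band dates to 2003 − 43 = 1960 CE.

1960 CE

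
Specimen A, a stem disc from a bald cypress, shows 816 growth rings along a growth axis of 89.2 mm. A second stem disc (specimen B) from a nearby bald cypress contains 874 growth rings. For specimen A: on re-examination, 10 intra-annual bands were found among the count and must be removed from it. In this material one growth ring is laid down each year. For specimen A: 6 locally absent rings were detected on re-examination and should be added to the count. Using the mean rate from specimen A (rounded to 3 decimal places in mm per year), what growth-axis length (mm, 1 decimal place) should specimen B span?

Specimen A: adjusted count: 816 − 10 + 6 = 812 growth rings.
A: 89.2 mm over 812 years gives 89.2 / 812 ≈ 0.110 mm per year.
B's length ≈ 0.110 × 874 = 96.1 mm.

96.1 mm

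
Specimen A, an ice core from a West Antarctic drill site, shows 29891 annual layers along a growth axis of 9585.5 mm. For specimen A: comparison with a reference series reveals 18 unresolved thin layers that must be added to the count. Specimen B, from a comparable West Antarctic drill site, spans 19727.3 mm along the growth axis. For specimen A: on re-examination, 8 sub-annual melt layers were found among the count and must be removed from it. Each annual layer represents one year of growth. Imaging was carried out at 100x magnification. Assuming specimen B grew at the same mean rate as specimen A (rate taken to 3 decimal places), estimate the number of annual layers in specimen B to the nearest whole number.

Specimen A: after corrections the count is 29891 − 8 + 18 = 29901 annual layers.
A: Extension rate ≈ 9585.5 / 29901 = 0.321 mm/yr.
B spans 19727.3 / 0.321 = 61455.76 years ≈ 61456 annual layers.

61456 annual layers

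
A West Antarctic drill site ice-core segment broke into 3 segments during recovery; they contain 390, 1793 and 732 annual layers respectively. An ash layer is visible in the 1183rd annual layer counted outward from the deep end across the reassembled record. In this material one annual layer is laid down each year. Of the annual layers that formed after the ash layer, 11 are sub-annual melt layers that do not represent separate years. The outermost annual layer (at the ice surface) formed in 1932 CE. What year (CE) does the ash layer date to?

Total annual layers = 390 + 1793 + 732 = 2915.
The ash layer sits at annual layer 1183 from the deep end, so 2915 − 1183 = 1732 annual layers formed after it.
Removing the 11 false annual layers leaves 1732 − 11 = 1721 true annual layers beyond the ash layer.
1932 − 1721 = 211 CE.

211 CE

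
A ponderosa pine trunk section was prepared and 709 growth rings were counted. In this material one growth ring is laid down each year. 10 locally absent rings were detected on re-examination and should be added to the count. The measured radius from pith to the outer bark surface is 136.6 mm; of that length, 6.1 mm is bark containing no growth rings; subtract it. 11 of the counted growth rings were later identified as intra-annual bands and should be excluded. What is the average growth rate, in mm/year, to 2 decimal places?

0.18 mm/year

After corrections the count is 709 − 11 + 10 = 708 growth rings.
Net length = 136.6 − 6.1 = 130.5 mm.
130.5 mm over 708 years gives 130.5 / 708 ≈ 0.18 mm/year.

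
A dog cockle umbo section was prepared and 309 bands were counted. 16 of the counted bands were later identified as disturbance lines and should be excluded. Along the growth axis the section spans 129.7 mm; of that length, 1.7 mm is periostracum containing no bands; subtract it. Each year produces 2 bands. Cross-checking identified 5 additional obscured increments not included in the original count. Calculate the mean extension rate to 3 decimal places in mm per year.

Adjusted count: 309 − 16 + 5 = 298 bands.
Dividing by 2 bands per year: 298 / 2 = 149 years.
The growth record spans 129.7 − 1.7 = 128.0 mm.
Mean rate = 128.0 mm / 149 years ≈ 0.859 mm per year.

0.859 mm per year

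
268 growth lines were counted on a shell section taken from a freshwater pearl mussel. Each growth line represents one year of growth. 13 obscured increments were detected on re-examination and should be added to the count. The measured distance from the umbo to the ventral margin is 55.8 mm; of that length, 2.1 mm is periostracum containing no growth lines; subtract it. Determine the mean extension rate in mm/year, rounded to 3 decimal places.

True growth line count = 268 + 13 = 281.
The growth record spans 55.8 − 2.1 = 53.7 mm.
Mean rate = 53.7 mm / 281 years ≈ 0.191 mm/year.

0.191 mm/year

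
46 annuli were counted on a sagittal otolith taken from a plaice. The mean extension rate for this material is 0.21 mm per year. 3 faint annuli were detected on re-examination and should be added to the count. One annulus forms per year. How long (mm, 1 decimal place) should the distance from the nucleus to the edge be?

10.3 mm

Adjusted count: 46 + 3 = 49 annuli.
49 years at 0.21 mm/year gives 0.21 × 49 = 10.3 mm.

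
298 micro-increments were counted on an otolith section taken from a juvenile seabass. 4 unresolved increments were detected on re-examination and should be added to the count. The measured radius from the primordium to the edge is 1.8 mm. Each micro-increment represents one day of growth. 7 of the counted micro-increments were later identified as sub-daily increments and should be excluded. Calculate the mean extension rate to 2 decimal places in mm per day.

Correcting the raw count gives 298 − 7 + 4 = 295 true micro-increments.
1.8 mm over 295 days gives 1.8 / 295 ≈ 0.01 mm per day.

0.01 mm per day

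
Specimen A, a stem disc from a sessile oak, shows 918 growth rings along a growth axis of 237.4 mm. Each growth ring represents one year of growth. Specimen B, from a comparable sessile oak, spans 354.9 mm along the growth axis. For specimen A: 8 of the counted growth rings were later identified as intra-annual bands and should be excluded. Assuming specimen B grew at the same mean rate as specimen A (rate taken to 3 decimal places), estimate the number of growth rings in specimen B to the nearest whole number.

1360 growth rings

Specimen A: correcting the raw count gives 918 − 8 = 910 true growth rings.
A: Mean rate = 237.4 mm / 910 years ≈ 0.261 mm per year.
For B, 354.9 / 0.261 = 1359.77 years ≈ 1360 growth rings.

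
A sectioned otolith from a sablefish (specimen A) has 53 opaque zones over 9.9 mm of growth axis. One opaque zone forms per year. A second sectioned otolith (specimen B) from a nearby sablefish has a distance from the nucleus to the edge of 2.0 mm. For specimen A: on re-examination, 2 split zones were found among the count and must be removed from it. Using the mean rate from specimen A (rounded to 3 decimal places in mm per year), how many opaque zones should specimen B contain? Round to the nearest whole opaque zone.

Specimen A: adjusted count: 53 − 2 = 51 opaque zones.
A: Mean rate = 9.9 mm / 51 years ≈ 0.194 mm/year.
B spans 2.0 / 0.194 = 10.31 years ≈ 10 opaque zones.

10 opaque zones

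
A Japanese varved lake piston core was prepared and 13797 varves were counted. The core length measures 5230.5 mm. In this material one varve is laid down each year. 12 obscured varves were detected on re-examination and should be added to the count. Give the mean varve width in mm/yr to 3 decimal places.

0.379 mm/yr

Correcting the raw count gives 13797 + 12 = 13809 true varves.
5230.5 mm over 13809 years gives 5230.5 / 13809 ≈ 0.379 mm/yr.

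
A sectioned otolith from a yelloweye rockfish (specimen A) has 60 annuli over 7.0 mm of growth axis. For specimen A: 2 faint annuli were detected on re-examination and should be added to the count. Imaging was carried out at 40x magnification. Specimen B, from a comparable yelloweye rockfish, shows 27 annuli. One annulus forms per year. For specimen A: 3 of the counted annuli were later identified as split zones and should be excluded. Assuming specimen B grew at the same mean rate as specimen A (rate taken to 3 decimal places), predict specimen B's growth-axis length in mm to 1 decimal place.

Specimen A: correcting the raw count gives 60 − 3 + 2 = 59 true annuli.
A: 7.0 mm over 59 years gives 7.0 / 59 ≈ 0.119 mm per year.
B's length ≈ 0.119 × 27 = 3.2 mm.

3.2 mm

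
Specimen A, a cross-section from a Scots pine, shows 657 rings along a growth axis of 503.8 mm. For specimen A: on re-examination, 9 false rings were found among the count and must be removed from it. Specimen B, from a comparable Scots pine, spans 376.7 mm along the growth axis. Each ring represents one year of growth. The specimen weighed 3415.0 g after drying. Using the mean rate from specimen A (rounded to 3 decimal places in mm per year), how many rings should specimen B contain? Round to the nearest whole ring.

485 rings

Specimen A: adjusted count: 657 − 9 = 648 rings.
A: Extension rate ≈ 503.8 / 648 = 0.777 mm/yr.
Specimen B: 376.7 mm / 0.777 mm per year = 484.81 years ≈ 485 rings.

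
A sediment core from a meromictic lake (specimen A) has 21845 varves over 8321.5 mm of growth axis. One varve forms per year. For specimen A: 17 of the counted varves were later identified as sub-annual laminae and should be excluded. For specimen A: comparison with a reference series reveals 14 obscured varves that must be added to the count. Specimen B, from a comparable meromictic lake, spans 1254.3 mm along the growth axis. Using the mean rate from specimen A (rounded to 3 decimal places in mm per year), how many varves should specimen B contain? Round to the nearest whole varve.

3292 varves

Specimen A: after corrections the count is 21845 − 17 + 14 = 21842 varves.
A: Mean rate = 8321.5 mm / 21842 years ≈ 0.381 mm per year.
B spans 1254.3 / 0.381 = 3292.13 years ≈ 3292 varves.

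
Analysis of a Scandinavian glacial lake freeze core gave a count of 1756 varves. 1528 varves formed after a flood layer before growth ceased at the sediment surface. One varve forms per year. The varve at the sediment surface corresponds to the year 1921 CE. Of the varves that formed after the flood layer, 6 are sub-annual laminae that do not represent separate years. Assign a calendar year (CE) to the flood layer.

399 CE

1528 varves post-date the flood layer.
1528 − 6 false = 1522 true varves after the flood layer.
1921 − 1522 = 399 CE.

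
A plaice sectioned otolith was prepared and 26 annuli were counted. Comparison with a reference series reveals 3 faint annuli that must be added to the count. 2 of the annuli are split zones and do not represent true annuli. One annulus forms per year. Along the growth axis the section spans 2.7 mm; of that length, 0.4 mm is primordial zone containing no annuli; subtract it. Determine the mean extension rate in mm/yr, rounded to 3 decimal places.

0.085 mm/yr

Correcting the raw count gives 26 − 2 + 3 = 27 true annuli.
Net length = 2.7 − 0.4 = 2.3 mm.
2.3 mm over 27 years gives 2.3 / 27 ≈ 0.085 mm/yr.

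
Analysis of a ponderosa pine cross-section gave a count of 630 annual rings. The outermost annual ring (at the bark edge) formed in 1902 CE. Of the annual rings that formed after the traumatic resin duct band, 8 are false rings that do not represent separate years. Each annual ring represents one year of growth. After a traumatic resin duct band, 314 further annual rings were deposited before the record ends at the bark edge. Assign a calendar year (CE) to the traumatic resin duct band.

314 annual rings formed after the traumatic resin duct band.
314 − 8 false = 306 true annual rings after the traumatic resin duct band.
Counting back 306 years from 1902 CE places the traumatic resin duct band in 1902 − 306 = 1596 CE.

1596 CE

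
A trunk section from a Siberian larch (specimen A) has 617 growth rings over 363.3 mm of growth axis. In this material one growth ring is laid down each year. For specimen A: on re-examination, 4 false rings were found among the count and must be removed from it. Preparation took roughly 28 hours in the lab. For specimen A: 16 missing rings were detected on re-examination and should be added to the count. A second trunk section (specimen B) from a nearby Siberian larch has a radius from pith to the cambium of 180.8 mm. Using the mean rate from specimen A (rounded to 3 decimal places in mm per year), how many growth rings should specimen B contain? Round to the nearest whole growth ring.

313 growth rings

Specimen A: after corrections the count is 617 − 4 + 16 = 629 growth rings.
A: 363.3 mm over 629 years gives 363.3 / 629 ≈ 0.578 mm/year.
Specimen B: 180.8 mm / 0.578 mm per year = 312.80 years ≈ 313 growth rings.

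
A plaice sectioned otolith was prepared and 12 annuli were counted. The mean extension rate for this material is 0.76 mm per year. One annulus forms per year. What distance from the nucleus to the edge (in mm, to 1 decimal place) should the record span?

9.1 mm

12 years of growth are recorded.
12 years at 0.76 mm/year gives 0.76 × 12 = 9.1 mm.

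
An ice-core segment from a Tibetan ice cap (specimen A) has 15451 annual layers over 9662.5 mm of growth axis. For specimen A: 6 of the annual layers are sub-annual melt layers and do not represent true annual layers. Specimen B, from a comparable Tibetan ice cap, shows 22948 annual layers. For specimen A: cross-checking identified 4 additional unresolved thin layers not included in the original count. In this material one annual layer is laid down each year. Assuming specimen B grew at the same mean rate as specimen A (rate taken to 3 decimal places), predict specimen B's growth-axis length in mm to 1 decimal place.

Specimen A: correcting the raw count gives 15451 − 6 + 4 = 15449 true annual layers.
A: 9662.5 mm over 15449 years gives 9662.5 / 15449 ≈ 0.625 mm/yr.
For B, 0.625 mm/year × 22948 years = 14342.5 mm.

14342.5 mm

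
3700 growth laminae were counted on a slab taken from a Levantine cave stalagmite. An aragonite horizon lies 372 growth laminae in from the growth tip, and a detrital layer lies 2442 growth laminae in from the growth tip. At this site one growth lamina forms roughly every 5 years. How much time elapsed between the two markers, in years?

10350 yr

The two markers are separated by 2442 − 372 = 2070 growth laminae.
At 5 years per growth lamina, 2070 × 5 = 10350 years.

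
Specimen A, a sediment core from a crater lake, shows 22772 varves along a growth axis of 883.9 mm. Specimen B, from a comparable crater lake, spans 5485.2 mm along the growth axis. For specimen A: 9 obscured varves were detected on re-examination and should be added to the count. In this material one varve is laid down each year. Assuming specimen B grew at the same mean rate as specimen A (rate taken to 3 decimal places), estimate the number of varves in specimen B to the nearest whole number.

140646 varves

Specimen A: true varve count = 22772 + 9 = 22781.
A: Mean rate = 883.9 mm / 22781 years ≈ 0.039 mm/year.
B spans 5485.2 / 0.039 = 140646.15 years ≈ 140646 varves.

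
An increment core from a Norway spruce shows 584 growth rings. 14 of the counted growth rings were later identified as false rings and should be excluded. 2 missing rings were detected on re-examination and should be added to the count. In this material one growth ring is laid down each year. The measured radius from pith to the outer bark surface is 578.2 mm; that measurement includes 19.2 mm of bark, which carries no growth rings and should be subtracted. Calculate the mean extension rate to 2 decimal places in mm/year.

After corrections the count is 584 − 14 + 2 = 572 growth rings.
The growth record spans 578.2 − 19.2 = 559.0 mm.
Extension rate ≈ 559.0 / 572 = 0.98 mm/year.

0.98 mm/year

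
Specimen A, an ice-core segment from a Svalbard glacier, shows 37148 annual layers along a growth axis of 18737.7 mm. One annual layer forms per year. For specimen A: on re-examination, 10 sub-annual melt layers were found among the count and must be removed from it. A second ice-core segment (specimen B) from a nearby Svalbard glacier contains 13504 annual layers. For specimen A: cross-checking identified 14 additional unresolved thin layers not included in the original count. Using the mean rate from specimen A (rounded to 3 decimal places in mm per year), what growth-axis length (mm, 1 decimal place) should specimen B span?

Specimen A: true annual layer count = 37148 − 10 + 14 = 37152.
A: Extension rate ≈ 18737.7 / 37152 = 0.504 mm per year.
For B, 0.504 mm/year × 13504 years = 6806.0 mm.

6806.0 mm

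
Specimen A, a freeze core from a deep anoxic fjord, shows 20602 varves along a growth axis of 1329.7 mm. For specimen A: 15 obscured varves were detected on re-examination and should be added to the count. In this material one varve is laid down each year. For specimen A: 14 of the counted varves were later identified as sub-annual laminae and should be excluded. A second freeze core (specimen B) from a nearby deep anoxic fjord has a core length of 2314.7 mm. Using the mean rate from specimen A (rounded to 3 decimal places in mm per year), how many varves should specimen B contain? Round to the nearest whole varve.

35611 varves

Specimen A: true varve count = 20602 − 14 + 15 = 20603.
A: Mean rate = 1329.7 mm / 20603 years ≈ 0.065 mm/year.
For B, 2314.7 / 0.065 = 35610.77 years ≈ 35611 varves.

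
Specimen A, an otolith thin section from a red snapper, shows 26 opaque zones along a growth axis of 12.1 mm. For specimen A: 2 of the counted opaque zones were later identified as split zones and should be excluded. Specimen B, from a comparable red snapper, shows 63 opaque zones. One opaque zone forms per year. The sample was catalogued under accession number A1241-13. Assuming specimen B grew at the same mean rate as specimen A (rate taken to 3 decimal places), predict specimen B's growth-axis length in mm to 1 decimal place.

31.8 mm

Specimen A: after corrections the count is 26 − 2 = 24 opaque zones.
A: Mean rate = 12.1 mm / 24 years ≈ 0.504 mm/year.
Length of B = 0.504 × 63 = 31.8 mm.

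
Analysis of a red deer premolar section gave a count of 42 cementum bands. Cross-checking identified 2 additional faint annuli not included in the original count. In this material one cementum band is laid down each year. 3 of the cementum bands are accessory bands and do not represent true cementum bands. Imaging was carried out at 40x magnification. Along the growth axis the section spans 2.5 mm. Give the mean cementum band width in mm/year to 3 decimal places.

Correcting the raw count gives 42 − 3 + 2 = 41 true cementum bands.
2.5 mm over 41 years gives 2.5 / 41 ≈ 0.061 mm/year.

0.061 mm/year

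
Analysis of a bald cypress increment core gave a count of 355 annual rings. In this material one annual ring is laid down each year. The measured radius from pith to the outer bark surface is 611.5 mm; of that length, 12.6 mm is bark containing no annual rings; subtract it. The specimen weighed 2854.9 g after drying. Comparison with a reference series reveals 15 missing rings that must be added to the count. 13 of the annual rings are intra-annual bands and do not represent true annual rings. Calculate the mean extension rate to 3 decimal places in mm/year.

1.678 mm/year

Correcting the raw count gives 355 − 13 + 15 = 357 true annual rings.
Net length = 611.5 − 12.6 = 598.9 mm.
Mean rate = 598.9 mm / 357 years ≈ 1.678 mm/year.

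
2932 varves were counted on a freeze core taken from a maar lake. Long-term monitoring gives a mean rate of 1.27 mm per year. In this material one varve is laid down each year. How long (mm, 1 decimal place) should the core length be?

3723.6 mm

The record spans 2932 years at 1.27 mm per year.
Predicted length = 1.27 mm/year × 2932 years = 3723.6 mm.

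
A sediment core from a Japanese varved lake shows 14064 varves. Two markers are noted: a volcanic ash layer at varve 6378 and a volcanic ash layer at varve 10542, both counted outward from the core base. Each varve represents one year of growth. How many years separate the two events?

The two markers are separated by 10542 − 6378 = 4164 varves.
One varve per year makes the interval 4164 years.

4164 yr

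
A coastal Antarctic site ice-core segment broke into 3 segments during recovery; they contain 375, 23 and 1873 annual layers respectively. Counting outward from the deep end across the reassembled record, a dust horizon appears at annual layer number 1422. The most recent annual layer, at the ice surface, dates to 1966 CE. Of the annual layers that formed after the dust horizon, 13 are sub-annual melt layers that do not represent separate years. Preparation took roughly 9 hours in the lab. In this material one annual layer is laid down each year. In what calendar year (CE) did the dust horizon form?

Total annual layers = 375 + 23 + 1873 = 2271.
The dust horizon sits at annual layer 1422 from the deep end, so 2271 − 1422 = 849 annual layers formed after it.
Removing the 13 false annual layers leaves 849 − 13 = 836 true annual layers beyond the dust horizon.
The annual layer at the ice surface is 1966 CE, so the dust horizon dates to 1966 − 836 = 1130 CE.

1130 CE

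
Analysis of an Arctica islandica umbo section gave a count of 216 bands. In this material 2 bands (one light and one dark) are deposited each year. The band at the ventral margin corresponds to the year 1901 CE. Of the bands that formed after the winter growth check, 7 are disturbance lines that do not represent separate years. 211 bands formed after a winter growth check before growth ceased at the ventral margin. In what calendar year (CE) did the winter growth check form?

1799 CE

211 bands formed after the winter growth check.
Excluding 7 false bands: 211 − 7 = 204.
204 bands at 2 per year is 204 / 2 = 102 years.
1901 − 102 = 1799 CE.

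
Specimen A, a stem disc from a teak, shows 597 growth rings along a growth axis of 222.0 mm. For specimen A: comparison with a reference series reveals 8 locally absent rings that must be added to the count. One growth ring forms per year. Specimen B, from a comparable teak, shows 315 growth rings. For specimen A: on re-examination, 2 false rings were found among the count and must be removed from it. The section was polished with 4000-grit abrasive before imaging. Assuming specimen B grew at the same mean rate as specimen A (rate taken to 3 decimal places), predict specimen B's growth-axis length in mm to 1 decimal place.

115.9 mm

Specimen A: true growth ring count = 597 − 2 + 8 = 603.
A: 222.0 mm over 603 years gives 222.0 / 603 ≈ 0.368 mm/yr.
For B, 0.368 mm/year × 315 years = 115.9 mm.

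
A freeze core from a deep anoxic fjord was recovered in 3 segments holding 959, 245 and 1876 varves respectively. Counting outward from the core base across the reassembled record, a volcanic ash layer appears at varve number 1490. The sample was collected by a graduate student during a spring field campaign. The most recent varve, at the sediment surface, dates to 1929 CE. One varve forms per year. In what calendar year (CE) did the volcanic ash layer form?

Total varves = 959 + 245 + 1876 = 3080.
The volcanic ash layer sits at varve 1490 from the core base, so 3080 − 1490 = 1590 varves formed after it.
1929 − 1590 = 339 CE.

339 CE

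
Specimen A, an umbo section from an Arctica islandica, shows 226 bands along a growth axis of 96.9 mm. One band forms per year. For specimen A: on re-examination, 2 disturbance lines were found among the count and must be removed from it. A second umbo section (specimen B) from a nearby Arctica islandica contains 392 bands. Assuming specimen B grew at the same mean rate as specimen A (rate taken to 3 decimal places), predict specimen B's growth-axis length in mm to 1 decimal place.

Specimen A: true band count = 226 − 2 = 224.
A: 96.9 mm over 224 years gives 96.9 / 224 ≈ 0.433 mm/yr.
For B, 0.433 mm/year × 392 years = 169.7 mm.

169.7 mm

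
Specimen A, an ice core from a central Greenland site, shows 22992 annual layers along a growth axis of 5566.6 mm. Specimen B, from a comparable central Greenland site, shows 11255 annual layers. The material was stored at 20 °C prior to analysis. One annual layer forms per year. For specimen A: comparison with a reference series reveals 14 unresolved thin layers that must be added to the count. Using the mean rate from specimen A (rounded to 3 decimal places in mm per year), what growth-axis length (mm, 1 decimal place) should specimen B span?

Specimen A: true annual layer count = 22992 + 14 = 23006.
A: Extension rate ≈ 5566.6 / 23006 = 0.242 mm per year.
B's length ≈ 0.242 × 11255 = 2723.7 mm.

2723.7 mm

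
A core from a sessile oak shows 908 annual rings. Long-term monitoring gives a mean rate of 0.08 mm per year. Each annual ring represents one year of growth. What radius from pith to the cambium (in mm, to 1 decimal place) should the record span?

72.6 mm

The record spans 908 years at 0.08 mm per year.
908 years at 0.08 mm/year gives 0.08 × 908 = 72.6 mm.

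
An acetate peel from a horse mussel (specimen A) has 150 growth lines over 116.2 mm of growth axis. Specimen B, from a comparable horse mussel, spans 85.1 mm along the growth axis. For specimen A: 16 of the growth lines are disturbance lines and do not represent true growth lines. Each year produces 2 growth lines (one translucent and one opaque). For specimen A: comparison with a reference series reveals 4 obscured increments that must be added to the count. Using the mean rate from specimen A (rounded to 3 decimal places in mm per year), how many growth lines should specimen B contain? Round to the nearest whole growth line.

101 growth lines

Specimen A: adjusted count: 150 − 16 + 4 = 138 growth lines.
Specimen A: with 2 growth lines per year, 138 / 2 = 69 years.
A: 116.2 mm over 69 years gives 116.2 / 69 ≈ 1.684 mm/yr.
Specimen B: 85.1 mm / 1.684 mm per year = 50.53 years; at 2 growth lines per year that is 50.53 × 2 ≈ 101 growth lines.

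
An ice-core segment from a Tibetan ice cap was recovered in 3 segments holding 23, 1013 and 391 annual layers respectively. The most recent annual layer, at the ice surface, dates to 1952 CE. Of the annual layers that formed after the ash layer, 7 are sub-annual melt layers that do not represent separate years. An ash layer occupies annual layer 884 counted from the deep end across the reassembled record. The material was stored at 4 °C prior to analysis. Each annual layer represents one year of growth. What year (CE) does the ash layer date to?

1416 CE

Total annual layers = 23 + 1013 + 391 = 1427.
The ash layer sits at annual layer 884 from the deep end, so 1427 − 884 = 543 annual layers formed after it.
Excluding 7 false annual layers: 543 − 7 = 536.
1952 − 536 = 1416 CE.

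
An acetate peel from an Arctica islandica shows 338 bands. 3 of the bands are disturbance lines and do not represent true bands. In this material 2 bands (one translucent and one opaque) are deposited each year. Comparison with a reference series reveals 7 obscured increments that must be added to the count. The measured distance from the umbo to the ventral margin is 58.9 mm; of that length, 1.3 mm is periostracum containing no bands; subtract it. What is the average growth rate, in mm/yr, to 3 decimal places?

True band count = 338 − 3 + 7 = 342.
342 bands at 2 per year is 342 / 2 = 171 years.
The growth record spans 58.9 − 1.3 = 57.6 mm.
Mean rate = 57.6 mm / 171 years ≈ 0.337 mm/yr.

0.337 mm/yr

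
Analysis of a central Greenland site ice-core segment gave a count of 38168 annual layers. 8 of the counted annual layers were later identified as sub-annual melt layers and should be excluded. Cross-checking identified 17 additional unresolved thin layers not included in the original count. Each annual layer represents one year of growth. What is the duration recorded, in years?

38177 yr

Adjusted count: 38168 − 8 + 17 = 38177 annual layers.
With a one-to-one annual layer periodicity this is 38177 years.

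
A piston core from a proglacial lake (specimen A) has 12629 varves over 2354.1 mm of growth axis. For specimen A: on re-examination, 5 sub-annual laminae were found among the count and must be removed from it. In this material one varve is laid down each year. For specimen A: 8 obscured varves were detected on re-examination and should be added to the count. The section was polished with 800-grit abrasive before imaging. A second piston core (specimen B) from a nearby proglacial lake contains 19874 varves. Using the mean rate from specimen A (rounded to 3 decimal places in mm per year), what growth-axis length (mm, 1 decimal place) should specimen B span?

Specimen A: correcting the raw count gives 12629 − 5 + 8 = 12632 true varves.
A: Extension rate ≈ 2354.1 / 12632 = 0.186 mm/year.
Length of B = 0.186 × 19874 = 3696.6 mm.

3696.6 mm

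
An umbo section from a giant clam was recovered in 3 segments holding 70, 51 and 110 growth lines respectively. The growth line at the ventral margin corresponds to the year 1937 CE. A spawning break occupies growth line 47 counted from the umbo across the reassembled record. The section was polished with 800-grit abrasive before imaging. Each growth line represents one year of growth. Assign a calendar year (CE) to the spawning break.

Total growth lines = 70 + 51 + 110 = 231.
231 − 47 = 184 growth lines lie beyond the spawning break toward the ventral margin.
The growth line at the ventral margin is 1937 CE, so the spawning break dates to 1937 − 184 = 1753 CE.

1753 CE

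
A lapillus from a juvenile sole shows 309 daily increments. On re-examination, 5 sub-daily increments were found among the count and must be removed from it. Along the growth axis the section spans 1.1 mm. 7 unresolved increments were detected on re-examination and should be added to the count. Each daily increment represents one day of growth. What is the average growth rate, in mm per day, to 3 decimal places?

0.004 mm per day

After corrections the count is 309 − 5 + 7 = 311 daily increments.
1.1 mm over 311 days gives 1.1 / 311 ≈ 0.004 mm per day.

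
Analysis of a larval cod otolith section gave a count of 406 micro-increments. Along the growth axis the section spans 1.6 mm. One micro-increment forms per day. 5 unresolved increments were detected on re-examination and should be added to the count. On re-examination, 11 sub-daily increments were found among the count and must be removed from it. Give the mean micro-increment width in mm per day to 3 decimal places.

0.004 mm per day

Adjusted count: 406 − 11 + 5 = 400 micro-increments.
Extension rate ≈ 1.6 / 400 = 0.004 mm per day.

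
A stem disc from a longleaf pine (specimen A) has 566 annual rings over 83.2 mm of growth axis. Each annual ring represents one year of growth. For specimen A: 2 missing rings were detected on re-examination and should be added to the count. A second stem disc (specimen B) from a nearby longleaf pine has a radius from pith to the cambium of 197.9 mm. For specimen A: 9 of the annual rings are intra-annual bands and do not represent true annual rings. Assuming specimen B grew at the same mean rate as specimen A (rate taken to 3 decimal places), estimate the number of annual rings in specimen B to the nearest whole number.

1328 annual rings

Specimen A: correcting the raw count gives 566 − 9 + 2 = 559 true annual rings.
A: 83.2 mm over 559 years gives 83.2 / 559 ≈ 0.149 mm per year.
For B, 197.9 / 0.149 = 1328.19 years ≈ 1328 annual rings.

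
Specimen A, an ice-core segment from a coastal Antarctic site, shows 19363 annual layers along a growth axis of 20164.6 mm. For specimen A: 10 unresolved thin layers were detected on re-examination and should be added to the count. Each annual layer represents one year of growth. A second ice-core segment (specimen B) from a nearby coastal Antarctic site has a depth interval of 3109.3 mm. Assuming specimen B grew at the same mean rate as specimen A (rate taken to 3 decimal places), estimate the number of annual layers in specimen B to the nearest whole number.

Specimen A: after corrections the count is 19363 + 10 = 19373 annual layers.
A: Extension rate ≈ 20164.6 / 19373 = 1.041 mm/yr.
For B, 3109.3 / 1.041 = 2986.84 years ≈ 2987 annual layers.

2987 annual layers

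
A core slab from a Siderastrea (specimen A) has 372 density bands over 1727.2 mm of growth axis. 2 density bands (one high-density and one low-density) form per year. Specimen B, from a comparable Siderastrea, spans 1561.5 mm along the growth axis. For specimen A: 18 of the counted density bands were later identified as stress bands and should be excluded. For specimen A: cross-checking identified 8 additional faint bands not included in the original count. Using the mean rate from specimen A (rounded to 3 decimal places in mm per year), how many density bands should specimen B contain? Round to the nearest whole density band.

Specimen A: adjusted count: 372 − 18 + 8 = 362 density bands.
Specimen A: dividing by 2 density bands per year: 362 / 2 = 181 years.
A: 1727.2 mm over 181 years gives 1727.2 / 181 ≈ 9.543 mm/yr.
For B, 1561.5 / 9.543 = 163.63 years; at 2 density bands per year that is 163.63 × 2 ≈ 327 density bands.

327 density bands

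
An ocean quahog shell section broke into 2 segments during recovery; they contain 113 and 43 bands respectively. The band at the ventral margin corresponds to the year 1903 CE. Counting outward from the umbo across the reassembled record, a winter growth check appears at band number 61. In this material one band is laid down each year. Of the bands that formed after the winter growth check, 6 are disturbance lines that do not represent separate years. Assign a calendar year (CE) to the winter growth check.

1814 CE

Total bands = 113 + 43 = 156.
Between band 61 and the ventral margin there are 156 − 61 = 95 bands.
Removing the 6 false bands leaves 95 − 6 = 89 true bands beyond the winter growth check.
1903 − 89 = 1814 CE.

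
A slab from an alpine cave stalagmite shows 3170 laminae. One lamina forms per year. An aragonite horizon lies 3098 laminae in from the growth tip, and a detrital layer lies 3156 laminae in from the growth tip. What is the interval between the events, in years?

58 yr

Separation: 3156 − 3098 = 58 laminae.
One lamina per year makes the interval 58 years.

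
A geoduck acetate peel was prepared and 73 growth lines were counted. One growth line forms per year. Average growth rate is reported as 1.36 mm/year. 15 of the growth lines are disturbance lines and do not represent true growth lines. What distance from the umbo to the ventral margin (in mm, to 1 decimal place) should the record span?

78.9 mm

True growth line count = 73 − 15 = 58.
58 years at 1.36 mm/year gives 1.36 × 58 = 78.9 mm.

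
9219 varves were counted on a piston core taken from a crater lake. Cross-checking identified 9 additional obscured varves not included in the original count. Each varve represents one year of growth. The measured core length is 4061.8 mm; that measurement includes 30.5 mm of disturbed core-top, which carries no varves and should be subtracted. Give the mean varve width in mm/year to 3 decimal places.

Correcting the raw count gives 9219 + 9 = 9228 true varves.
Net length = 4061.8 − 30.5 = 4031.3 mm.
Extension rate ≈ 4031.3 / 9228 = 0.437 mm/year.

0.437 mm/year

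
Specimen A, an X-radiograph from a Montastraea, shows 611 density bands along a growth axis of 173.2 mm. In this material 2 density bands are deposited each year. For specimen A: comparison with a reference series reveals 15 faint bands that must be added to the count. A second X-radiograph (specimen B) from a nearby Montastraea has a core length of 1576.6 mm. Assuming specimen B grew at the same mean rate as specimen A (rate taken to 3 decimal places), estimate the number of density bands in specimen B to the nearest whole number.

Specimen A: after corrections the count is 611 + 15 = 626 density bands.
Specimen A: dividing by 2 density bands per year: 626 / 2 = 313 years.
A: Mean rate = 173.2 mm / 313 years ≈ 0.553 mm per year.
B spans 1576.6 / 0.553 = 2850.99 years; at 2 density bands per year that is 2850.99 × 2 ≈ 5702 density bands.

5702 density bands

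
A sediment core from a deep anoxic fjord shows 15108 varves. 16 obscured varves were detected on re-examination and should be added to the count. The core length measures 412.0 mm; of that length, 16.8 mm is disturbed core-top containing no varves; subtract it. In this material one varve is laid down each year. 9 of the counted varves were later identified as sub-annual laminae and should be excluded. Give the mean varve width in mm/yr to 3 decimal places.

0.026 mm/yr

True varve count = 15108 − 9 + 16 = 15115.
Net length = 412.0 − 16.8 = 395.2 mm.
395.2 mm over 15115 years gives 395.2 / 15115 ≈ 0.026 mm/yr.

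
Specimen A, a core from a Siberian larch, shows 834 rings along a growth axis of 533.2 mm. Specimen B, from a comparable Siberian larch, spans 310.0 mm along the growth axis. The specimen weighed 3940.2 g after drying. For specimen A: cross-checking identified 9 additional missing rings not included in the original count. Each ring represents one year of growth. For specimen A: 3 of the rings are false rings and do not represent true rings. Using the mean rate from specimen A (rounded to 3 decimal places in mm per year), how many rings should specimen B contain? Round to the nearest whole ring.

Specimen A: correcting the raw count gives 834 − 3 + 9 = 840 true rings.
A: Extension rate ≈ 533.2 / 840 = 0.635 mm/year.
For B, 310.0 / 0.635 = 488.19 years ≈ 488 rings.

488 rings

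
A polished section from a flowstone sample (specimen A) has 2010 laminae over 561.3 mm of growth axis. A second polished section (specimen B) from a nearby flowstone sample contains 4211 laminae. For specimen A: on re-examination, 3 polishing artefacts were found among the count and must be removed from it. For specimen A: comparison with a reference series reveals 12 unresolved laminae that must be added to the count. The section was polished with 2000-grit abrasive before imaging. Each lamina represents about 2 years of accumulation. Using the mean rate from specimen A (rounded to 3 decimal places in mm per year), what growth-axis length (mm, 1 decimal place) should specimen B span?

Specimen A: adjusted count: 2010 − 3 + 12 = 2019 laminae.
Specimen A: multiplying by 2 years per lamina: 2019 × 2 = 4038 years.
A: 561.3 mm over 4038 years gives 561.3 / 4038 ≈ 0.139 mm/yr.
Specimen B: 4211 laminae at 2 years each span 4211 × 2 = 8422 years. For B, 0.139 mm/year × 8422 years = 1170.7 mm.

1170.7 mm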